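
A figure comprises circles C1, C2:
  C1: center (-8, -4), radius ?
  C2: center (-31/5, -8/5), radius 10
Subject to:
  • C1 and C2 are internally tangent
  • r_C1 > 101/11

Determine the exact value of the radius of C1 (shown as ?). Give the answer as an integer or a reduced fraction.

13

1. [int C1,C2]  r_C1² − 20r_C1 + 91 = 0  ⇒  r_C1 = 7 or 13
2. given r_C1 > 101/11: keep 13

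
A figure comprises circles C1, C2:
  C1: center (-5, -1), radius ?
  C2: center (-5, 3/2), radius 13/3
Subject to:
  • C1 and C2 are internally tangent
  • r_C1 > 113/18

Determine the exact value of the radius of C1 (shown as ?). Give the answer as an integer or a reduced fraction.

41/6

1. [int C1,C2]  r_C1² − (26/3)r_C1 + 451/36 = 0  ⇒  r_C1 = 11/6 or 41/6
2. given r_C1 > 113/18: keep 41/6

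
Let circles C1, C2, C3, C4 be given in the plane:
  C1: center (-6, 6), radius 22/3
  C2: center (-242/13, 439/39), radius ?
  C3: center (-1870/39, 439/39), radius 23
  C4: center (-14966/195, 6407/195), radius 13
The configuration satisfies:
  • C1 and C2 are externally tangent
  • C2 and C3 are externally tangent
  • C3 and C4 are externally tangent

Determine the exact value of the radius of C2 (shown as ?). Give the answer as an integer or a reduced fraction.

19/3

1. [ext C1·C2]  r_C2² + (44/3)r_C2 − 133 = 0  ⇒  r_C2 = 19/3 (r>0 drops 1)
2. [ext C2·C3]  r_C2² + 46r_C2 − 2983/9 = 0  ⇒  r_C2 = 19/3 (r>0 drops 1)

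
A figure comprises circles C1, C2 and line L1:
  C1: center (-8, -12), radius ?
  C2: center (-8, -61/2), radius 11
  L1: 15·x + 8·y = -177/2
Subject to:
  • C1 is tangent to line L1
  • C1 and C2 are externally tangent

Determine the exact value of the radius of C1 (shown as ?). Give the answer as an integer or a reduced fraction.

15/2

1. [C1‖L1]  r_C1² − 225/4 = 0  ⇒  r_C1 = 15/2 (r>0 drops 1)
2. [ext C1·C2]  r_C1² + 22r_C1 − 885/4 = 0  ⇒  r_C1 = 15/2 (r>0 drops 1)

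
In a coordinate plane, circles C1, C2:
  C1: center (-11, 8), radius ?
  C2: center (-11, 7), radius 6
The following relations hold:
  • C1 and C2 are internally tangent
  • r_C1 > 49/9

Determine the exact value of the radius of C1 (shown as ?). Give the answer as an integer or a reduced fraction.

7

1. [int C1,C2]  r_C1² − 12r_C1 + 35 = 0  ⇒  r_C1 = 5 or 7
2. given r_C1 > 49/9: keep 7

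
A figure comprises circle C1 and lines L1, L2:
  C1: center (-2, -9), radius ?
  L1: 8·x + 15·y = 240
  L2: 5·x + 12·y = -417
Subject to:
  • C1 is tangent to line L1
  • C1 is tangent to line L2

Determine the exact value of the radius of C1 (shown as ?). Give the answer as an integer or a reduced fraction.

1. [C1‖L1]  r_C1² − 529 = 0  ⇒  r_C1 = 23 (r>0 drops 1)
2. [C1‖L2]  r_C1² − 529 = 0  ⇒  r_C1 = 23 (r>0 drops 1)

23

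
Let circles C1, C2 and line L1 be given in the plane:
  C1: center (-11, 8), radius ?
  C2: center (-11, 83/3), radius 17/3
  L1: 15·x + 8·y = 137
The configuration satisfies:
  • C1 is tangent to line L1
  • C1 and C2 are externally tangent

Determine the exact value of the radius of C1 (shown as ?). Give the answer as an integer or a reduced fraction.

1. [C1‖L1]  r_C1² − 196 = 0  ⇒  r_C1 = 14 (r>0 drops 1)
2. [ext C1·C2]  r_C1² + (34/3)r_C1 − 1064/3 = 0  ⇒  r_C1 = 14 (r>0 drops 1)

14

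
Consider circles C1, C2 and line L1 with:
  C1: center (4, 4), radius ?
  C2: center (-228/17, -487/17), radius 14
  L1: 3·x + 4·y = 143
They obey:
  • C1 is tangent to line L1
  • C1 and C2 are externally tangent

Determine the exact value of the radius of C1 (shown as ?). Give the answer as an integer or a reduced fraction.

23

1. [C1‖L1]  r_C1² − 529 = 0  ⇒  r_C1 = 23 (r>0 drops 1)
2. [ext C1·C2]  r_C1² + 28r_C1 − 1173 = 0  ⇒  r_C1 = 23 (r>0 drops 1)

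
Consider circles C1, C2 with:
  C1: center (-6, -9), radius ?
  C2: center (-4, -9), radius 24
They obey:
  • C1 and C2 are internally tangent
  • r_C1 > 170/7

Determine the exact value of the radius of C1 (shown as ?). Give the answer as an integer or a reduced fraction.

1. [int C1,C2]  r_C1² − 48r_C1 + 572 = 0  ⇒  r_C1 = 22 or 26
2. given r_C1 > 170/7: keep 26

26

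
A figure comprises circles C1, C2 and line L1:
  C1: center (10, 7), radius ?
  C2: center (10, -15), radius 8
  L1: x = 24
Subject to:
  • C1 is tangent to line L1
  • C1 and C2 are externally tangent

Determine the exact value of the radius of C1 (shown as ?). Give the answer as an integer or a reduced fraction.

14

1. [C1‖L1]  r_C1² − 196 = 0  ⇒  r_C1 = 14 (r>0 drops 1)
2. [ext C1·C2]  r_C1² + 16r_C1 − 420 = 0  ⇒  r_C1 = 14 (r>0 drops 1)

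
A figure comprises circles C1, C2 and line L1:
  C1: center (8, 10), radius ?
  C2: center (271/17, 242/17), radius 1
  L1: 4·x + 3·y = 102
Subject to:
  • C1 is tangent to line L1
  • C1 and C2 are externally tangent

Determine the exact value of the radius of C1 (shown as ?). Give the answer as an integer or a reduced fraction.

1. [C1‖L1]  r_C1² − 64 = 0  ⇒  r_C1 = 8 (r>0 drops 1)
2. [ext C1·C2]  r_C1² + 2r_C1 − 80 = 0  ⇒  r_C1 = 8 (r>0 drops 1)

8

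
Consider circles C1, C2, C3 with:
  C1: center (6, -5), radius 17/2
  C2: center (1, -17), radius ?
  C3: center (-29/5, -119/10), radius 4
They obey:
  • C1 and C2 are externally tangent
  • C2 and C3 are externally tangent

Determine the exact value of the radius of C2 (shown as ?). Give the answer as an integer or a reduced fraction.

1. [ext C1·C2]  r_C2² + 17r_C2 − 387/4 = 0  ⇒  r_C2 = 9/2 (r>0 drops 1)
2. [ext C2·C3]  r_C2² + 8r_C2 − 225/4 = 0  ⇒  r_C2 = 9/2 (r>0 drops 1)

9/2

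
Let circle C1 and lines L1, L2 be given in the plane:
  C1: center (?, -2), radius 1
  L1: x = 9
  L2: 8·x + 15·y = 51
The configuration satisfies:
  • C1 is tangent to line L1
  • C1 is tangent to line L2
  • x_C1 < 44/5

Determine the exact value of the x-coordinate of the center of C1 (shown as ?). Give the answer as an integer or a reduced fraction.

8

1. [C1‖L1]  x_C1² − 18x_C1 + 80 = 0  ⇒  x_C1 = 8 or 10
2. [C1‖L2]  x_C1² − (81/4)x_C1 + 98 = 0  ⇒  x_C1 = 8 or 49/4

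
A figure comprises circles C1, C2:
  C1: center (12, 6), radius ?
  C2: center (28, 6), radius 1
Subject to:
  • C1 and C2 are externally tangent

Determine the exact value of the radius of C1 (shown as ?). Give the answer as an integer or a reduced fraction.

15

1. [ext C1·C2]  r_C1² + 2r_C1 − 255 = 0  ⇒  r_C1 = 15 (r>0 drops 1)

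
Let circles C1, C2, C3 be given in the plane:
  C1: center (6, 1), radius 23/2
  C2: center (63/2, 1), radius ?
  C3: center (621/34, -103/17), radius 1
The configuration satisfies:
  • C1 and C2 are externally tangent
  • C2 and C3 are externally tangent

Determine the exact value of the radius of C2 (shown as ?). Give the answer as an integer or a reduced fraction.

1. [ext C1·C2]  r_C2² + 23r_C2 − 518 = 0  ⇒  r_C2 = 14 (r>0 drops 1)
2. [ext C2·C3]  r_C2² + 2r_C2 − 224 = 0  ⇒  r_C2 = 14 (r>0 drops 1)

14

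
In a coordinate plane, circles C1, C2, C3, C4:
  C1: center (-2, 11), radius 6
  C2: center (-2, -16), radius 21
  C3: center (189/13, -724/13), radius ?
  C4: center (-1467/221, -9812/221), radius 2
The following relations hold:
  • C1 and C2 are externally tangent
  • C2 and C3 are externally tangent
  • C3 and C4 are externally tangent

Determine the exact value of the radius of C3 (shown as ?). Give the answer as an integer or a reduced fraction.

1. [ext C2·C3]  r_C3² + 42r_C3 − 1408 = 0  ⇒  r_C3 = 22 (r>0 drops 1)
2. [ext C3·C4]  r_C3² + 4r_C3 − 572 = 0  ⇒  r_C3 = 22 (r>0 drops 1)

22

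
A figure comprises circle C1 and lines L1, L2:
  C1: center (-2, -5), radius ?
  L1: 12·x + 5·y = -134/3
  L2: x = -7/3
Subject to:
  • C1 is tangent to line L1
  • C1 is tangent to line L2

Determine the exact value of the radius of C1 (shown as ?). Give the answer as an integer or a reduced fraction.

1/3

1. [C1‖L1]  r_C1² − 1/9 = 0  ⇒  r_C1 = 1/3 (r>0 drops 1)
2. [C1‖L2]  r_C1² − 1/9 = 0  ⇒  r_C1 = 1/3 (r>0 drops 1)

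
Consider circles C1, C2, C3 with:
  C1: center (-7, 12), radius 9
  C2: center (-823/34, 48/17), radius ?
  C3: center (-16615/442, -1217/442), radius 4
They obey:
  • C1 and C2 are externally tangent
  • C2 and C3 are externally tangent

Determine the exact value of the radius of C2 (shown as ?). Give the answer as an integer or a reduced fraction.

21/2

1. [ext C1·C2]  r_C2² + 18r_C2 − 1197/4 = 0  ⇒  r_C2 = 21/2 (r>0 drops 1)
2. [ext C2·C3]  r_C2² + 8r_C2 − 777/4 = 0  ⇒  r_C2 = 21/2 (r>0 drops 1)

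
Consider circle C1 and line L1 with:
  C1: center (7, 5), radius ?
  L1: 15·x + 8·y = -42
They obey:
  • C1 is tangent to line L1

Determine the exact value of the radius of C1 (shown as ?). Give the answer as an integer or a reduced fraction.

1. [C1‖L1]  r_C1² − 121 = 0  ⇒  r_C1 = 11 (r>0 drops 1)

11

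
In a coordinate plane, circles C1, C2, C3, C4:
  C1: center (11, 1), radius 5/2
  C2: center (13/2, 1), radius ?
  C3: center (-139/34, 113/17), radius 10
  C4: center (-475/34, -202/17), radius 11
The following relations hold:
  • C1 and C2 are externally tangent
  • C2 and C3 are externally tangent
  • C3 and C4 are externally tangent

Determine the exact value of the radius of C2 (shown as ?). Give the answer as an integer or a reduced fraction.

1. [ext C1·C2]  r_C2² + 5r_C2 − 14 = 0  ⇒  r_C2 = 2 (r>0 drops 1)
2. [ext C2·C3]  r_C2² + 20r_C2 − 44 = 0  ⇒  r_C2 = 2 (r>0 drops 1)

2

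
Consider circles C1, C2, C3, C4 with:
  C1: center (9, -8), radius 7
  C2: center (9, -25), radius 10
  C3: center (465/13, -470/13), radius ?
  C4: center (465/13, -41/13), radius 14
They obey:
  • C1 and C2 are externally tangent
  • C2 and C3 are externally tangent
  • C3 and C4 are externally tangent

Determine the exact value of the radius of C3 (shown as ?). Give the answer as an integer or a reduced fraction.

1. [ext C2·C3]  r_C3² + 20r_C3 − 741 = 0  ⇒  r_C3 = 19 (r>0 drops 1)
2. [ext C3·C4]  r_C3² + 28r_C3 − 893 = 0  ⇒  r_C3 = 19 (r>0 drops 1)

19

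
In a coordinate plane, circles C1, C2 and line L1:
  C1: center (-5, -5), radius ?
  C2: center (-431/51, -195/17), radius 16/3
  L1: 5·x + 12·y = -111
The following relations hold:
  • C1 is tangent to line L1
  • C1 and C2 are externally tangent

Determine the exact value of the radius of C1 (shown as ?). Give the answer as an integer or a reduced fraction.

1. [C1‖L1]  r_C1² − 4 = 0  ⇒  r_C1 = 2 (r>0 drops 1)
2. [ext C1·C2]  r_C1² + (32/3)r_C1 − 76/3 = 0  ⇒  r_C1 = 2 (r>0 drops 1)

2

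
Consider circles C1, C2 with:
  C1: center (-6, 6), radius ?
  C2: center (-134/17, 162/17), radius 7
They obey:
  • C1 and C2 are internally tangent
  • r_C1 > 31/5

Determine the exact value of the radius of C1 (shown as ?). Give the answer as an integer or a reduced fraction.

11

1. [int C1,C2]  r_C1² − 14r_C1 + 33 = 0  ⇒  r_C1 = 3 or 11
2. given r_C1 > 31/5: keep 11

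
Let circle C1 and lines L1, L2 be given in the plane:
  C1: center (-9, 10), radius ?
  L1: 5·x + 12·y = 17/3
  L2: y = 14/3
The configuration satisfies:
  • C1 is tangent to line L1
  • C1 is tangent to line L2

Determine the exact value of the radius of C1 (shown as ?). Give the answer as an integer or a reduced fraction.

16/3

1. [C1‖L1]  r_C1² − 256/9 = 0  ⇒  r_C1 = 16/3 (r>0 drops 1)
2. [C1‖L2]  r_C1² − 256/9 = 0  ⇒  r_C1 = 16/3 (r>0 drops 1)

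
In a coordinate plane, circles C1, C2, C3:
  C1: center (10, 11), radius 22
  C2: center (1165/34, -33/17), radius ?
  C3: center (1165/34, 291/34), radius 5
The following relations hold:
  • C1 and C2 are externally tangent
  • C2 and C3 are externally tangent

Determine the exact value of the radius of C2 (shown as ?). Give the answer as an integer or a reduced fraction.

1. [ext C1·C2]  r_C2² + 44r_C2 − 1089/4 = 0  ⇒  r_C2 = 11/2 (r>0 drops 1)
2. [ext C2·C3]  r_C2² + 10r_C2 − 341/4 = 0  ⇒  r_C2 = 11/2 (r>0 drops 1)

11/2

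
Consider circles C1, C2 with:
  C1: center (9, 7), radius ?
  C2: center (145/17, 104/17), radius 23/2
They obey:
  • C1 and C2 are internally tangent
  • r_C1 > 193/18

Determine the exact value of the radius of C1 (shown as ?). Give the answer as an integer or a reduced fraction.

25/2

1. [int C1,C2]  r_C1² − 23r_C1 + 525/4 = 0  ⇒  r_C1 = 21/2 or 25/2
2. given r_C1 > 193/18: keep 25/2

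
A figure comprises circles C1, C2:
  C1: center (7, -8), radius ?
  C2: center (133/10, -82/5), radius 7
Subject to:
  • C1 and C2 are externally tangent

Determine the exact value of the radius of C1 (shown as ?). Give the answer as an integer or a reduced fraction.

7/2

1. [ext C1·C2]  r_C1² + 14r_C1 − 245/4 = 0  ⇒  r_C1 = 7/2 (r>0 drops 1)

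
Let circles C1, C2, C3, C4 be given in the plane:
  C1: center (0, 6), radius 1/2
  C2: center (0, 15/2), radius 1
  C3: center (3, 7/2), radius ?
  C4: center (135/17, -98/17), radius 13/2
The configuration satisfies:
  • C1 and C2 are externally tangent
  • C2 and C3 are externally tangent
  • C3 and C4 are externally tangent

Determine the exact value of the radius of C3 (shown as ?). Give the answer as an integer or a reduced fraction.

1. [ext C2·C3]  r_C3² + 2r_C3 − 24 = 0  ⇒  r_C3 = 4 (r>0 drops 1)
2. [ext C3·C4]  r_C3² + 13r_C3 − 68 = 0  ⇒  r_C3 = 4 (r>0 drops 1)

4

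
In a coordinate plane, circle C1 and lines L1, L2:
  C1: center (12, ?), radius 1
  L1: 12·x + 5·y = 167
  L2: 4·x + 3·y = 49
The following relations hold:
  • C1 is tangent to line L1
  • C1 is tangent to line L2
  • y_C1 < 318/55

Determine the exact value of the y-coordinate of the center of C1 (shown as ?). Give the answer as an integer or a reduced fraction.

1. [C1‖L1]  y_C1² − (46/5)y_C1 + 72/5 = 0  ⇒  y_C1 = 2 or 36/5
2. [C1‖L2]  y_C1² − (2/3)y_C1 − 8/3 = 0  ⇒  y_C1 = -4/3 or 2

2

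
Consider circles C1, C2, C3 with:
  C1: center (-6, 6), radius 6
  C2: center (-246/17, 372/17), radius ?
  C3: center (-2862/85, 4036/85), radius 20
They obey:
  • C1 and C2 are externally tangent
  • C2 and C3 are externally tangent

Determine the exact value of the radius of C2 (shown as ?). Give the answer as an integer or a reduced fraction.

12

1. [ext C1·C2]  r_C2² + 12r_C2 − 288 = 0  ⇒  r_C2 = 12 (r>0 drops 1)
2. [ext C2·C3]  r_C2² + 40r_C2 − 624 = 0  ⇒  r_C2 = 12 (r>0 drops 1)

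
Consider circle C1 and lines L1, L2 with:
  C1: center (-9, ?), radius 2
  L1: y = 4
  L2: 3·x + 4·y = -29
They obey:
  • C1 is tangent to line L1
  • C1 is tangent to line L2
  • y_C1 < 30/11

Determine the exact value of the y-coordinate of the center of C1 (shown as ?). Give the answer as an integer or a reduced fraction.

1. [C1‖L1]  y_C1² − 8y_C1 + 12 = 0  ⇒  y_C1 = 2 or 6
2. [C1‖L2]  y_C1² + 1y_C1 − 6 = 0  ⇒  y_C1 = -3 or 2

2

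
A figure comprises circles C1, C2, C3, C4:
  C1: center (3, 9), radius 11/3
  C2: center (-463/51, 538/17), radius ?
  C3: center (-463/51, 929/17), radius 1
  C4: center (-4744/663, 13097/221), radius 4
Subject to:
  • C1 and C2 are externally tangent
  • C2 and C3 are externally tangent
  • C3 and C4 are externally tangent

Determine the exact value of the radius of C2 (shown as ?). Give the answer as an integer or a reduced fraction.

22

1. [ext C1·C2]  r_C2² + (22/3)r_C2 − 1936/3 = 0  ⇒  r_C2 = 22 (r>0 drops 1)
2. [ext C2·C3]  r_C2² + 2r_C2 − 528 = 0  ⇒  r_C2 = 22 (r>0 drops 1)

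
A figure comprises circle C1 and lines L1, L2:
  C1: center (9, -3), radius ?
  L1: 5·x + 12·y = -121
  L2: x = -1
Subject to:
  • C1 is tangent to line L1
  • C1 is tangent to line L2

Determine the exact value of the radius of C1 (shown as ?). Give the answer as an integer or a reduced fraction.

10

1. [C1‖L1]  r_C1² − 100 = 0  ⇒  r_C1 = 10 (r>0 drops 1)
2. [C1‖L2]  r_C1² − 100 = 0  ⇒  r_C1 = 10 (r>0 drops 1)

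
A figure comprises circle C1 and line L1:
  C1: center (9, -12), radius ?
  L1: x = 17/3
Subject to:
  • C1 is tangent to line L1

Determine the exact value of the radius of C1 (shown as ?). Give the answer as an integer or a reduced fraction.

1. [C1‖L1]  r_C1² − 100/9 = 0  ⇒  r_C1 = 10/3 (r>0 drops 1)

10/3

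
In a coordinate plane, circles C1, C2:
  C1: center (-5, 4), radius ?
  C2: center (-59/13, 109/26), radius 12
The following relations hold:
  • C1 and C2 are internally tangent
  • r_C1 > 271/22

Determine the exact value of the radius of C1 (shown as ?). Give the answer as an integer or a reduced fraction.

1. [int C1,C2]  r_C1² − 24r_C1 + 575/4 = 0  ⇒  r_C1 = 23/2 or 25/2
2. given r_C1 > 271/22: keep 25/2

25/2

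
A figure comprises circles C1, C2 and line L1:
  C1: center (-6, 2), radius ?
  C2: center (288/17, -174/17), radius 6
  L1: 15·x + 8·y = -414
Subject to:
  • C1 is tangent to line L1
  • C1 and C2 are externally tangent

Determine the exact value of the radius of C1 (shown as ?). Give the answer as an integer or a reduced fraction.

1. [C1‖L1]  r_C1² − 400 = 0  ⇒  r_C1 = 20 (r>0 drops 1)
2. [ext C1·C2]  r_C1² + 12r_C1 − 640 = 0  ⇒  r_C1 = 20 (r>0 drops 1)

20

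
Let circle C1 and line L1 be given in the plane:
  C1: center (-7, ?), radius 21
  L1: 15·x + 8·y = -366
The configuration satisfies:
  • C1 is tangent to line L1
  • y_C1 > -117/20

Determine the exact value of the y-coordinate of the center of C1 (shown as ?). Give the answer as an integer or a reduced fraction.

12

1. [C1‖L1]  y_C1² + (261/4)y_C1 − 927 = 0  ⇒  y_C1 = -309/4 or 12
2. given y_C1 > -117/20: keep 12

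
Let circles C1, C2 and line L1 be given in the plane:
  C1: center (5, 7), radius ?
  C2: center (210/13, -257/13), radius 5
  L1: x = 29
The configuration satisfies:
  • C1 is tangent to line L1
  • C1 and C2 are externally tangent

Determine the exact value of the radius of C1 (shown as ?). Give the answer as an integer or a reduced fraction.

1. [C1‖L1]  r_C1² − 576 = 0  ⇒  r_C1 = 24 (r>0 drops 1)
2. [ext C1·C2]  r_C1² + 10r_C1 − 816 = 0  ⇒  r_C1 = 24 (r>0 drops 1)

24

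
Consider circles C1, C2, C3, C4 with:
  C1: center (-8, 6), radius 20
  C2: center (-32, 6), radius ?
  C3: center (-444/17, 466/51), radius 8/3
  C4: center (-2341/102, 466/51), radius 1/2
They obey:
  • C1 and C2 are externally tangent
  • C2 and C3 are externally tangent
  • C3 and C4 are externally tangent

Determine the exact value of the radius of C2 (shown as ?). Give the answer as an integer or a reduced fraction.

1. [ext C1·C2]  r_C2² + 40r_C2 − 176 = 0  ⇒  r_C2 = 4 (r>0 drops 1)
2. [ext C2·C3]  r_C2² + (16/3)r_C2 − 112/3 = 0  ⇒  r_C2 = 4 (r>0 drops 1)

4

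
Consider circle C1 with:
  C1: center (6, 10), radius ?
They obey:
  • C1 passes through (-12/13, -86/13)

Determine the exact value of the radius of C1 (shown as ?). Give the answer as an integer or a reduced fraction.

18

1. [C1∋P]  r_C1² − 324 = 0  ⇒  r_C1 = 18 (r>0 drops 1)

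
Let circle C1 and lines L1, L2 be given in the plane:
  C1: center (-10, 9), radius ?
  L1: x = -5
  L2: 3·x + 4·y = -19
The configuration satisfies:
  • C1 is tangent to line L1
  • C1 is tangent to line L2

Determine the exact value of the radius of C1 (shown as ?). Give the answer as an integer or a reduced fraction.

5

1. [C1‖L1]  r_C1² − 25 = 0  ⇒  r_C1 = 5 (r>0 drops 1)
2. [C1‖L2]  r_C1² − 25 = 0  ⇒  r_C1 = 5 (r>0 drops 1)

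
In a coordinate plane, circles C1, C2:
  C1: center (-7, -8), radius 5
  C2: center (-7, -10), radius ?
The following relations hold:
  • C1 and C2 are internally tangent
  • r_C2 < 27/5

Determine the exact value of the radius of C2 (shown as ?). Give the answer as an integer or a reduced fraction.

3

1. [int C1,C2]  r_C2² − 10r_C2 + 21 = 0  ⇒  r_C2 = 3 or 7
2. given r_C2 < 27/5: keep 3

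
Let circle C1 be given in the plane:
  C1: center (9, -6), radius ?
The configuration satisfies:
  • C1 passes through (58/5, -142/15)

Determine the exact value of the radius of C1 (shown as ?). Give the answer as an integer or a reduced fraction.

1. [C1∋P]  r_C1² − 169/9 = 0  ⇒  r_C1 = 13/3 (r>0 drops 1)

13/3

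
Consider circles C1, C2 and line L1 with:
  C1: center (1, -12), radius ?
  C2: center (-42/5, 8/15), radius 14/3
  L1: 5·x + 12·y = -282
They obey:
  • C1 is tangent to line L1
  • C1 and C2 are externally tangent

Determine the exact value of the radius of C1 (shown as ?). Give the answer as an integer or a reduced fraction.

11

1. [C1‖L1]  r_C1² − 121 = 0  ⇒  r_C1 = 11 (r>0 drops 1)
2. [ext C1·C2]  r_C1² + (28/3)r_C1 − 671/3 = 0  ⇒  r_C1 = 11 (r>0 drops 1)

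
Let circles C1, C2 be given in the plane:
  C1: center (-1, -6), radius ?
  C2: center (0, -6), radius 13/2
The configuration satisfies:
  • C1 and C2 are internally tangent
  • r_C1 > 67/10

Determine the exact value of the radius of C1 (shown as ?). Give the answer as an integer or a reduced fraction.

1. [int C1,C2]  r_C1² − 13r_C1 + 165/4 = 0  ⇒  r_C1 = 11/2 or 15/2
2. given r_C1 > 67/10: keep 15/2

15/2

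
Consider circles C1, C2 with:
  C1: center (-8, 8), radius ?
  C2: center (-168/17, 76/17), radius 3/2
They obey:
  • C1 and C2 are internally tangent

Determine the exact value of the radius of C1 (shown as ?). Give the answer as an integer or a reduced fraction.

11/2

1. [int C1,C2]  r_C1² − 3r_C1 − 55/4 = 0  ⇒  r_C1 = 11/2 (r>0 drops 1)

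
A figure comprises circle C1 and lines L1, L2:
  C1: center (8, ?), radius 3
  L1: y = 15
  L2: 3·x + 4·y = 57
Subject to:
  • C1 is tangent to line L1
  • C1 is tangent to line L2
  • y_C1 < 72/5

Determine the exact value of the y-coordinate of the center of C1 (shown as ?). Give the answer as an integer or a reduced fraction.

12

1. [C1‖L1]  y_C1² − 30y_C1 + 216 = 0  ⇒  y_C1 = 12 or 18
2. [C1‖L2]  y_C1² − (33/2)y_C1 + 54 = 0  ⇒  y_C1 = 9/2 or 12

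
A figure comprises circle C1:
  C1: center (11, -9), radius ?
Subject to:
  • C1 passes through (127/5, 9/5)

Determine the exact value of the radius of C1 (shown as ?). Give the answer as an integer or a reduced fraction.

18

1. [C1∋P]  r_C1² − 324 = 0  ⇒  r_C1 = 18 (r>0 drops 1)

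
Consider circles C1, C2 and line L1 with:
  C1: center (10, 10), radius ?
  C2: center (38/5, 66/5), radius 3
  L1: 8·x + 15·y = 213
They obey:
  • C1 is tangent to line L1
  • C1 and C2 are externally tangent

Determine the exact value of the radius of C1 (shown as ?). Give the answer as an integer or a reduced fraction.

1

1. [C1‖L1]  r_C1² − 1 = 0  ⇒  r_C1 = 1 (r>0 drops 1)
2. [ext C1·C2]  r_C1² + 6r_C1 − 7 = 0  ⇒  r_C1 = 1 (r>0 drops 1)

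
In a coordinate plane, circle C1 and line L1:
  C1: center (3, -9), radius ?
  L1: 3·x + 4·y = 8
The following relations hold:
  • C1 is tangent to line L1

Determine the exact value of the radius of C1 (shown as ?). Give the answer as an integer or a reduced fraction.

1. [C1‖L1]  r_C1² − 49 = 0  ⇒  r_C1 = 7 (r>0 drops 1)

7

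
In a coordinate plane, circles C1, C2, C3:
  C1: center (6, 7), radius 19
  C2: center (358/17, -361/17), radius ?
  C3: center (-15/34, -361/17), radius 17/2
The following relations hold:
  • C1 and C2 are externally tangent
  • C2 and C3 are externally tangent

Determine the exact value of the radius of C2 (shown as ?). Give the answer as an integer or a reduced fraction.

13

1. [ext C1·C2]  r_C2² + 38r_C2 − 663 = 0  ⇒  r_C2 = 13 (r>0 drops 1)
2. [ext C2·C3]  r_C2² + 17r_C2 − 390 = 0  ⇒  r_C2 = 13 (r>0 drops 1)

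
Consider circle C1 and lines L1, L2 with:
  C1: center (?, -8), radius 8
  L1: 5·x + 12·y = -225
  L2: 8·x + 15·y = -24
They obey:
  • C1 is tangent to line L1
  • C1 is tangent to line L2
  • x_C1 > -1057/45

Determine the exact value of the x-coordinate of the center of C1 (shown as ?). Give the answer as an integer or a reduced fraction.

-5

1. [C1‖L1]  x_C1² + (258/5)x_C1 + 233 = 0  ⇒  x_C1 = -233/5 or -5
2. [C1‖L2]  x_C1² − 24x_C1 − 145 = 0  ⇒  x_C1 = -5 or 29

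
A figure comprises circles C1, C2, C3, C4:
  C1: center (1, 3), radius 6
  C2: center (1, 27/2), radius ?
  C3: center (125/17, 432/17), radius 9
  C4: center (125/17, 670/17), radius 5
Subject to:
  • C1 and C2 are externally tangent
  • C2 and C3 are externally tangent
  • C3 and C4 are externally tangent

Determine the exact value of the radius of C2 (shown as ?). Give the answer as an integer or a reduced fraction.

9/2

1. [ext C1·C2]  r_C2² + 12r_C2 − 297/4 = 0  ⇒  r_C2 = 9/2 (r>0 drops 1)
2. [ext C2·C3]  r_C2² + 18r_C2 − 405/4 = 0  ⇒  r_C2 = 9/2 (r>0 drops 1)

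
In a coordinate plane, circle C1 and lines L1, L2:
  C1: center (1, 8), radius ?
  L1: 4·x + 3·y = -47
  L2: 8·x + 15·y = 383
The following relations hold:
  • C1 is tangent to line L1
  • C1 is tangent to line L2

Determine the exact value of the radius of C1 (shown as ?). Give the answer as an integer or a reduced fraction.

15

1. [C1‖L1]  r_C1² − 225 = 0  ⇒  r_C1 = 15 (r>0 drops 1)
2. [C1‖L2]  r_C1² − 225 = 0  ⇒  r_C1 = 15 (r>0 drops 1)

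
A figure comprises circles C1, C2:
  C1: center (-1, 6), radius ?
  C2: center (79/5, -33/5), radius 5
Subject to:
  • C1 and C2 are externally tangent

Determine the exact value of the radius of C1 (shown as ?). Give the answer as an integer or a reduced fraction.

1. [ext C1·C2]  r_C1² + 10r_C1 − 416 = 0  ⇒  r_C1 = 16 (r>0 drops 1)

16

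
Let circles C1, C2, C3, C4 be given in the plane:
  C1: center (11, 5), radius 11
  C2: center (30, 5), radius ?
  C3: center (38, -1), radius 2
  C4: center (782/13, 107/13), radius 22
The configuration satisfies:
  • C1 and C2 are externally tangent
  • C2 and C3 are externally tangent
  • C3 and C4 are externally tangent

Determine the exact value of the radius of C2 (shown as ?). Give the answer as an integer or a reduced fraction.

8

1. [ext C1·C2]  r_C2² + 22r_C2 − 240 = 0  ⇒  r_C2 = 8 (r>0 drops 1)
2. [ext C2·C3]  r_C2² + 4r_C2 − 96 = 0  ⇒  r_C2 = 8 (r>0 drops 1)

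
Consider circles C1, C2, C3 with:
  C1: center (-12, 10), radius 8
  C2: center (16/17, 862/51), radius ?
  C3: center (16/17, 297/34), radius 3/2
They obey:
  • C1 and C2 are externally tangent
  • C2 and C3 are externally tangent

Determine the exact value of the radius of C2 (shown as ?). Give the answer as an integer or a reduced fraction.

20/3

1. [ext C1·C2]  r_C2² + 16r_C2 − 1360/9 = 0  ⇒  r_C2 = 20/3 (r>0 drops 1)
2. [ext C2·C3]  r_C2² + 3r_C2 − 580/9 = 0  ⇒  r_C2 = 20/3 (r>0 drops 1)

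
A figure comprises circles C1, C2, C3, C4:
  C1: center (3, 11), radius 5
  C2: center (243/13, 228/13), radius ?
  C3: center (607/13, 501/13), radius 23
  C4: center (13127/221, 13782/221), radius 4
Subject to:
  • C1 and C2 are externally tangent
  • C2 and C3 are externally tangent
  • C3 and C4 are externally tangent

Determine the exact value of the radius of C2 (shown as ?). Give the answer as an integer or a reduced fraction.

12

1. [ext C1·C2]  r_C2² + 10r_C2 − 264 = 0  ⇒  r_C2 = 12 (r>0 drops 1)
2. [ext C2·C3]  r_C2² + 46r_C2 − 696 = 0  ⇒  r_C2 = 12 (r>0 drops 1)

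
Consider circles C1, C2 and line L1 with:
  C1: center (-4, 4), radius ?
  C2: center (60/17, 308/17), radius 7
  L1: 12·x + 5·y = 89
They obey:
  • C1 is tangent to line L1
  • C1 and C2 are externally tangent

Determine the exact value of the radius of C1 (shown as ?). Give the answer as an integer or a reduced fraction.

9

1. [C1‖L1]  r_C1² − 81 = 0  ⇒  r_C1 = 9 (r>0 drops 1)
2. [ext C1·C2]  r_C1² + 14r_C1 − 207 = 0  ⇒  r_C1 = 9 (r>0 drops 1)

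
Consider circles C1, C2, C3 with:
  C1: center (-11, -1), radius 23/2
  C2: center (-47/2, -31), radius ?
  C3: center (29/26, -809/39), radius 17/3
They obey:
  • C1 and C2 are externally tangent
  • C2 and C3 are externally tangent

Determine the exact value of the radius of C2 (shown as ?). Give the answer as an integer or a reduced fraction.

1. [ext C1·C2]  r_C2² + 23r_C2 − 924 = 0  ⇒  r_C2 = 21 (r>0 drops 1)
2. [ext C2·C3]  r_C2² + (34/3)r_C2 − 679 = 0  ⇒  r_C2 = 21 (r>0 drops 1)

21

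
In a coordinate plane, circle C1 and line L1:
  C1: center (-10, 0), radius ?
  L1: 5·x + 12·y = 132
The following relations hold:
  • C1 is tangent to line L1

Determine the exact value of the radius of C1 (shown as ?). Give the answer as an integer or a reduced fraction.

14

1. [C1‖L1]  r_C1² − 196 = 0  ⇒  r_C1 = 14 (r>0 drops 1)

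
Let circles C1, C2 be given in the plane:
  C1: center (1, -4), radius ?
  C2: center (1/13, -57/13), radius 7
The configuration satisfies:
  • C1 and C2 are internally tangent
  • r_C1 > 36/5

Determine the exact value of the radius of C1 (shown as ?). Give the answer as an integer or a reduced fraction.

8

1. [int C1,C2]  r_C1² − 14r_C1 + 48 = 0  ⇒  r_C1 = 6 or 8
2. given r_C1 > 36/5: keep 8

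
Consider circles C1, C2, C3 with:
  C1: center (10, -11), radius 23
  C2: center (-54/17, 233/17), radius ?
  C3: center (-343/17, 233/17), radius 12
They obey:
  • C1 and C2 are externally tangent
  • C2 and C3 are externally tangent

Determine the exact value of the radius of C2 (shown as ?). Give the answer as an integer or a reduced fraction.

1. [ext C1·C2]  r_C2² + 46r_C2 − 255 = 0  ⇒  r_C2 = 5 (r>0 drops 1)
2. [ext C2·C3]  r_C2² + 24r_C2 − 145 = 0  ⇒  r_C2 = 5 (r>0 drops 1)

5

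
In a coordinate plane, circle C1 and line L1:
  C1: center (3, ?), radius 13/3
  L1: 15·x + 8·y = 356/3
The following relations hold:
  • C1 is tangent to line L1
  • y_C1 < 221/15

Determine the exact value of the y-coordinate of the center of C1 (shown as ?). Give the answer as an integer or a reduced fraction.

1. [C1‖L1]  y_C1² − (221/12)y_C1 = 0  ⇒  y_C1 = 0 or 221/12
2. given y_C1 < 221/15: keep 0

0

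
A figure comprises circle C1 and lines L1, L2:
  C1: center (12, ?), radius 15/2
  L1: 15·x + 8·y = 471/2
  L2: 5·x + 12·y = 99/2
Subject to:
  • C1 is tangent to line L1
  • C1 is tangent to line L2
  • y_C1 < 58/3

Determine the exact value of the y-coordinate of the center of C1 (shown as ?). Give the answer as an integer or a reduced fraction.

-9

1. [C1‖L1]  y_C1² − (111/8)y_C1 − 1647/8 = 0  ⇒  y_C1 = -9 or 183/8
2. [C1‖L2]  y_C1² + (7/4)y_C1 − 261/4 = 0  ⇒  y_C1 = -9 or 29/4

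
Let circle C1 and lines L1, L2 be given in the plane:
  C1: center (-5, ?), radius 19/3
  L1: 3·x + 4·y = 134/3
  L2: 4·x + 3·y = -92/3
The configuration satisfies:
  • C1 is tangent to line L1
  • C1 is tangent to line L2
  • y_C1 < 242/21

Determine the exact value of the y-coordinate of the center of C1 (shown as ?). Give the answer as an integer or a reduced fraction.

7

1. [C1‖L1]  y_C1² − (179/6)y_C1 + 959/6 = 0  ⇒  y_C1 = 7 or 137/6
2. [C1‖L2]  y_C1² + (64/9)y_C1 − 889/9 = 0  ⇒  y_C1 = -127/9 or 7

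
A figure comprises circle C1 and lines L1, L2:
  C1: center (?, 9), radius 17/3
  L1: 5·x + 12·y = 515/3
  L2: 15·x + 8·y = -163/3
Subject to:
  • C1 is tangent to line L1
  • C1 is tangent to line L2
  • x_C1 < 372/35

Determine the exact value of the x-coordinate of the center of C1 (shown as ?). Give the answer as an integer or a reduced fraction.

-2

1. [C1‖L1]  x_C1² − (382/15)x_C1 − 824/15 = 0  ⇒  x_C1 = -2 or 412/15
2. [C1‖L2]  x_C1² + (758/45)x_C1 + 1336/45 = 0  ⇒  x_C1 = -668/45 or -2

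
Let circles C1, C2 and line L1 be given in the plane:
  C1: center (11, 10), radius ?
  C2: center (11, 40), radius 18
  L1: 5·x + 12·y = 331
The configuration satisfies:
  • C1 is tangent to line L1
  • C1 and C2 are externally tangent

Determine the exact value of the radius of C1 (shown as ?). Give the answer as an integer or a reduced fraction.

1. [C1‖L1]  r_C1² − 144 = 0  ⇒  r_C1 = 12 (r>0 drops 1)
2. [ext C1·C2]  r_C1² + 36r_C1 − 576 = 0  ⇒  r_C1 = 12 (r>0 drops 1)

12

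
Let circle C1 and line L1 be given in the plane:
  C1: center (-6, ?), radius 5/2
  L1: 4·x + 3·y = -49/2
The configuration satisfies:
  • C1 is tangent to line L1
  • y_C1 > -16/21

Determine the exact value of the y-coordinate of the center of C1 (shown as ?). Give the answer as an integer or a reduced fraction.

1. [C1‖L1]  y_C1² + (1/3)y_C1 − 52/3 = 0  ⇒  y_C1 = -13/3 or 4
2. given y_C1 > -16/21: keep 4

4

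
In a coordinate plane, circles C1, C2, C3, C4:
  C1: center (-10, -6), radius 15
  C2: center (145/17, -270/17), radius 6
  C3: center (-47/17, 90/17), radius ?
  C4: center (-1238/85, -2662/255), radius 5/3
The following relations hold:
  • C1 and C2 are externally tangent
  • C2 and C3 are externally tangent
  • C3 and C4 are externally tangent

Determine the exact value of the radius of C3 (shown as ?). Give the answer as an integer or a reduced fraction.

1. [ext C2·C3]  r_C3² + 12r_C3 − 540 = 0  ⇒  r_C3 = 18 (r>0 drops 1)
2. [ext C3·C4]  r_C3² + (10/3)r_C3 − 384 = 0  ⇒  r_C3 = 18 (r>0 drops 1)

18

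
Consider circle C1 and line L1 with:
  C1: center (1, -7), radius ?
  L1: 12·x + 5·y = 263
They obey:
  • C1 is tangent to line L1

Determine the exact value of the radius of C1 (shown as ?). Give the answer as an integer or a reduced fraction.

22

1. [C1‖L1]  r_C1² − 484 = 0  ⇒  r_C1 = 22 (r>0 drops 1)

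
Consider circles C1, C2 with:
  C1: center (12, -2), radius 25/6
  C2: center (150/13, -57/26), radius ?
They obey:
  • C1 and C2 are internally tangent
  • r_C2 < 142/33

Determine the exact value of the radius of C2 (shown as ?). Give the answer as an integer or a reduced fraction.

11/3

1. [int C1,C2]  r_C2² − (25/3)r_C2 + 154/9 = 0  ⇒  r_C2 = 11/3 or 14/3
2. given r_C2 < 142/33: keep 11/3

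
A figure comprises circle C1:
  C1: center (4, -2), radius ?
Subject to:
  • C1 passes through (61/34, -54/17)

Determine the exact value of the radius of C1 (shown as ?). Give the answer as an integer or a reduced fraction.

5/2

1. [C1∋P]  r_C1² − 25/4 = 0  ⇒  r_C1 = 5/2 (r>0 drops 1)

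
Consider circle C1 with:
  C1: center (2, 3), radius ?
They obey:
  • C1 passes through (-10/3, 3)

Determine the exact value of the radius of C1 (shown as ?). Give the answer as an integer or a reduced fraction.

16/3

1. [C1∋P]  r_C1² − 256/9 = 0  ⇒  r_C1 = 16/3 (r>0 drops 1)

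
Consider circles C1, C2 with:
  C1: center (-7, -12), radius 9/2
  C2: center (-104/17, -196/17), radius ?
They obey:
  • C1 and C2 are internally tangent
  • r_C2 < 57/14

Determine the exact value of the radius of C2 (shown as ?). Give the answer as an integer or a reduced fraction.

7/2

1. [int C1,C2]  r_C2² − 9r_C2 + 77/4 = 0  ⇒  r_C2 = 7/2 or 11/2
2. given r_C2 < 57/14: keep 7/2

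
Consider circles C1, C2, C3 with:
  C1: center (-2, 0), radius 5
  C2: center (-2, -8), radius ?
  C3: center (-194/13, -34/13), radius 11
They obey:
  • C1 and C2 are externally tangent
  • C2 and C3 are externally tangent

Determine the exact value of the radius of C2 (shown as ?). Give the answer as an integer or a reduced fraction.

3

1. [ext C1·C2]  r_C2² + 10r_C2 − 39 = 0  ⇒  r_C2 = 3 (r>0 drops 1)
2. [ext C2·C3]  r_C2² + 22r_C2 − 75 = 0  ⇒  r_C2 = 3 (r>0 drops 1)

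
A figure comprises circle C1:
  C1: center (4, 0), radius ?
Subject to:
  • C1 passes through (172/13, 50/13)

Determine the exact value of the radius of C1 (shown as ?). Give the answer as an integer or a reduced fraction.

1. [C1∋P]  r_C1² − 100 = 0  ⇒  r_C1 = 10 (r>0 drops 1)

10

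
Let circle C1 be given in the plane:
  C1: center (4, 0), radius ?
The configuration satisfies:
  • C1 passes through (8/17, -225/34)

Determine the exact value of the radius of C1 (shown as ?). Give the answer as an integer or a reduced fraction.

1. [C1∋P]  r_C1² − 225/4 = 0  ⇒  r_C1 = 15/2 (r>0 drops 1)

15/2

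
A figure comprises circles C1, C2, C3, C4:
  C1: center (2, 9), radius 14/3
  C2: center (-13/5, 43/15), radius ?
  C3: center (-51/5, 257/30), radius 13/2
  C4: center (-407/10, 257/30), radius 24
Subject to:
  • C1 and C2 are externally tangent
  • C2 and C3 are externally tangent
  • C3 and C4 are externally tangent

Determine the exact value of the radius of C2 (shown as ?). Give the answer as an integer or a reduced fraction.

3

1. [ext C1·C2]  r_C2² + (28/3)r_C2 − 37 = 0  ⇒  r_C2 = 3 (r>0 drops 1)
2. [ext C2·C3]  r_C2² + 13r_C2 − 48 = 0  ⇒  r_C2 = 3 (r>0 drops 1)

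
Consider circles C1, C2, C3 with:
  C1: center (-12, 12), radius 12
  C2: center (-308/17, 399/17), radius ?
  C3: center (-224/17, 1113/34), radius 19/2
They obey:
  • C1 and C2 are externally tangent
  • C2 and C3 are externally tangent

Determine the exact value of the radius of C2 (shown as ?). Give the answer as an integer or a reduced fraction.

1. [ext C1·C2]  r_C2² + 24r_C2 − 25 = 0  ⇒  r_C2 = 1 (r>0 drops 1)
2. [ext C2·C3]  r_C2² + 19r_C2 − 20 = 0  ⇒  r_C2 = 1 (r>0 drops 1)

1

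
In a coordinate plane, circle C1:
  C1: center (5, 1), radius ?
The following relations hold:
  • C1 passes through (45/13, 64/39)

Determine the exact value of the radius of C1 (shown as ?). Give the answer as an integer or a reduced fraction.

1. [C1∋P]  r_C1² − 25/9 = 0  ⇒  r_C1 = 5/3 (r>0 drops 1)

5/3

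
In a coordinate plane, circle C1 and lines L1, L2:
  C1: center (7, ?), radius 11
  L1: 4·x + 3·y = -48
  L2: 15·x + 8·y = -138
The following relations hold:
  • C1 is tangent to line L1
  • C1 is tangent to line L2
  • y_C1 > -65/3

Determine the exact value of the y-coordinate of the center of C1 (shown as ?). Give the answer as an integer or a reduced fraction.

1. [C1‖L1]  y_C1² + (152/3)y_C1 + 917/3 = 0  ⇒  y_C1 = -131/3 or -7
2. [C1‖L2]  y_C1² + (243/4)y_C1 + 1505/4 = 0  ⇒  y_C1 = -215/4 or -7

-7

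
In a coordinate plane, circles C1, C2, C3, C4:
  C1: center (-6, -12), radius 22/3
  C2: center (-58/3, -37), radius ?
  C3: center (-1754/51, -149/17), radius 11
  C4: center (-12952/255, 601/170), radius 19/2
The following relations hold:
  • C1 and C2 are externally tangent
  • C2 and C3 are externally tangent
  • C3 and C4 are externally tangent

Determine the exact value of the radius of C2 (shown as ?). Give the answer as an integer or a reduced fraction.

21

1. [ext C1·C2]  r_C2² + (44/3)r_C2 − 749 = 0  ⇒  r_C2 = 21 (r>0 drops 1)
2. [ext C2·C3]  r_C2² + 22r_C2 − 903 = 0  ⇒  r_C2 = 21 (r>0 drops 1)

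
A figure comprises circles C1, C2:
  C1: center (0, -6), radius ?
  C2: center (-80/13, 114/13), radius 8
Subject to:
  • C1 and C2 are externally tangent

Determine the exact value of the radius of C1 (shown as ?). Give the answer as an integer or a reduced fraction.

8

1. [ext C1·C2]  r_C1² + 16r_C1 − 192 = 0  ⇒  r_C1 = 8 (r>0 drops 1)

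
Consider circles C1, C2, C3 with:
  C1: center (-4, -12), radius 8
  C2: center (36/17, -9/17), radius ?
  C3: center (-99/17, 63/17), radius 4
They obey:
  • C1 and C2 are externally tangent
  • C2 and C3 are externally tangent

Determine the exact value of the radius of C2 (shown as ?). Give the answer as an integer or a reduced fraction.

5

1. [ext C1·C2]  r_C2² + 16r_C2 − 105 = 0  ⇒  r_C2 = 5 (r>0 drops 1)
2. [ext C2·C3]  r_C2² + 8r_C2 − 65 = 0  ⇒  r_C2 = 5 (r>0 drops 1)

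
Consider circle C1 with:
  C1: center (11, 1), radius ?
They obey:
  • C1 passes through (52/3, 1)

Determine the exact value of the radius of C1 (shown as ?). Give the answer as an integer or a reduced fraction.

19/3

1. [C1∋P]  r_C1² − 361/9 = 0  ⇒  r_C1 = 19/3 (r>0 drops 1)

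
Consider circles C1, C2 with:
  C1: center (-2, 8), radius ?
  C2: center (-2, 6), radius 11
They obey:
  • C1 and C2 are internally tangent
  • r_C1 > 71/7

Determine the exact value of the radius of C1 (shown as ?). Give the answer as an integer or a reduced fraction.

1. [int C1,C2]  r_C1² − 22r_C1 + 117 = 0  ⇒  r_C1 = 9 or 13
2. given r_C1 > 71/7: keep 13

13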